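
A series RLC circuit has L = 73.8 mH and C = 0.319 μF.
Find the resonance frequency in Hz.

Step 1 — Resonance condition Im(Z)=0 gives ω₀ = 1/√(LC).
Step 2 — ω₀ = 1/√(0.0738·3.19e-07) = 6517 rad/s.
Step 3 — f₀ = ω₀/(2π) = 1037 Hz.

f₀ = 1037 Hz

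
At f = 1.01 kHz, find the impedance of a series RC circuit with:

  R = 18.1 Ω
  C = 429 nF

Step 1 — Angular frequency: ω = 2π·f = 2π·1010 = 6346 rad/s.
Step 2 — Component impedances:
  R: Z = R = 18.1 Ω
  C: Z = 1/(jωC) = -j/(ω·C) = 0 - j367.3 Ω
Step 3 — Series combination: Z_total = R + C = 18.1 - j367.3 Ω = 367.8∠-87.2° Ω.

Z = 18.1 - j367.3 Ω = 367.8∠-87.2° Ω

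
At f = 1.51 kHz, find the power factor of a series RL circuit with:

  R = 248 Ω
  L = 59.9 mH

Step 1 — Angular frequency: ω = 2π·f = 2π·1510 = 9488 rad/s.
Step 2 — Component impedances:
  R: Z = R = 248 Ω
  L: Z = jωL = j·9488·0.0599 = 0 + j568.3 Ω
Step 3 — Series combination: Z_total = R + L = 248 + j568.3 Ω = 620.1∠66.4° Ω.
Step 4 — Power factor: PF = cos(φ) = Re(Z)/|Z| = 248/620.06 = 0.4.
Step 5 — Type: Im(Z) = 568.3 ⇒ lagging (phase φ = 66.4°).

PF = 0.4 (lagging, φ = 66.4°)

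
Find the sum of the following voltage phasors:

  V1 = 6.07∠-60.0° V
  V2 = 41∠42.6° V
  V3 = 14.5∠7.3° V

Step 1 — Convert each phasor to rectangular form:
  V1 = 6.07·(cos(-60.0°) + j·sin(-60.0°)) = 3.035 - j5.257 V
  V2 = 41·(cos(42.6°) + j·sin(42.6°)) = 30.18 + j27.75 V
  V3 = 14.5·(cos(7.3°) + j·sin(7.3°)) = 14.38 + j1.842 V
Step 2 — Sum components: V_total = 47.6 + j24.34 V.
Step 3 — Convert to polar: |V_total| = 53.46 V, ∠V_total = 27.1°.

V_total = 53.46∠27.1° V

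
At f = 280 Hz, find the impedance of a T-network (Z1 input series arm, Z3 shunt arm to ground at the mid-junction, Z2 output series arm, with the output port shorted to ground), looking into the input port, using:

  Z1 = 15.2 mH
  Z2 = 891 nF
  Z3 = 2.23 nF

Step 1 — Angular frequency: ω = 2π·f = 2π·280 = 1759 rad/s.
Step 2 — Component impedances:
  Z1: Z = jωL = j·1759·0.0152 = 0 + j26.74 Ω
  Z2: Z = 1/(jωC) = -j/(ω·C) = 0 - j637.9 Ω
  Z3: Z = 1/(jωC) = -j/(ω·C) = 0 - j2.549e+05 Ω
Step 3 — With the output port shorted to ground, the output series arm Z2 runs from the junction to ground; the shunt arm Z3 also runs from the junction to ground. They appear in parallel: Z3 || Z2 = 0 - j636.4 Ω.
Step 4 — Series with input arm Z1: Z_in = Z1 + (Z3 || Z2) = 0 - j609.6 Ω = 609.6∠-90.0° Ω.

Z = 0 - j609.6 Ω = 609.6∠-90.0° Ω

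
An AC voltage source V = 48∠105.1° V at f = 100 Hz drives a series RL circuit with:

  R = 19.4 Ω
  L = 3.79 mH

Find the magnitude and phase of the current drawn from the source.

Step 1 — Angular frequency: ω = 2π·f = 2π·100 = 628.3 rad/s.
Step 2 — Component impedances:
  R: Z = R = 19.4 Ω
  L: Z = jωL = j·628.3·0.00379 = 0 + j2.381 Ω
Step 3 — Series combination: Z_total = R + L = 19.4 + j2.381 Ω = 19.55∠7.0° Ω.
Step 4 — Source phasor: V = 48∠105.1° V = -12.5 + j46.34 V.
Step 5 — Ohm's law: I = V / Z_total = (-12.5 + j46.34) / (19.4 + j2.381) = -0.3461 + j2.431 A.
Step 6 — Convert to polar: |I| = 2.456 A, ∠I = 98.1°.

I = 2.456∠98.1° A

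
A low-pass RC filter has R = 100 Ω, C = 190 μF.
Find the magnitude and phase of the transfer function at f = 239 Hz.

Step 1 — Angular frequency: ω = 2π·239 = 1502 rad/s.
Step 2 — Transfer function: H(jω) = 1/(1 + jωRC).
Step 3 — Denominator: 1 + jωRC = 1 + j·1502·100·0.00019 = 1 + j28.53.
Step 4 — H = 0.001227 - j0.03501.
Step 5 — Magnitude: |H| = 0.03503 (-29.1 dB); phase: φ = -88.0°.

|H| = 0.03503 (-29.1 dB), φ = -88.0°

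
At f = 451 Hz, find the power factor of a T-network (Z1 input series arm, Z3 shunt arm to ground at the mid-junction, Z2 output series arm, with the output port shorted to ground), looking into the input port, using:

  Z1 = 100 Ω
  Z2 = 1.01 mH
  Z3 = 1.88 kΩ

Step 1 — Angular frequency: ω = 2π·f = 2π·451 = 2834 rad/s.
Step 2 — Component impedances:
  Z1: Z = R = 100 Ω
  Z2: Z = jωL = j·2834·0.00101 = 0 + j2.862 Ω
  Z3: Z = R = 1880 Ω
Step 3 — With the output port shorted to ground, the output series arm Z2 runs from the junction to ground; the shunt arm Z3 also runs from the junction to ground. They appear in parallel: Z3 || Z2 = 0.004357 + j2.862 Ω.
Step 4 — Series with input arm Z1: Z_in = Z1 + (Z3 || Z2) = 100 + j2.862 Ω = 100∠1.6° Ω.
Step 5 — Power factor: PF = cos(φ) = Re(Z)/|Z| = 100.004/100.045 = 0.9996.
Step 6 — Type: Im(Z) = 2.862 ⇒ lagging (phase φ = 1.6°).

PF = 0.9996 (lagging, φ = 1.6°)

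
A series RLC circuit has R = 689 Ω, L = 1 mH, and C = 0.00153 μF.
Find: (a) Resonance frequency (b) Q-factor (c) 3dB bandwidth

Step 1 — Resonance: ω₀ = 1/√(LC) = 1/√(0.001·1.53e-09) = 8.085e+05 rad/s.
Step 2 — f₀ = ω₀/(2π) = 1.287e+05 Hz.
Step 3 — Series Q: Q = ω₀L/R = 8.085e+05·0.001/689 = 1.173.
Step 4 — Bandwidth: Δω = ω₀/Q = 6.89e+05 rad/s; BW = Δω/(2π) = 1.097e+05 Hz.

(a) f₀ = 1.287e+05 Hz  (b) Q = 1.173  (c) BW = 1.097e+05 Hz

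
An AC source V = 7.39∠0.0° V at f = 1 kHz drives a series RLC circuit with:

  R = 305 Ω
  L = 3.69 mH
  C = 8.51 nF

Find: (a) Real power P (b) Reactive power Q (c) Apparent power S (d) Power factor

Step 1 — Angular frequency: ω = 2π·f = 2π·1000 = 6283 rad/s.
Step 2 — Component impedances:
  R: Z = R = 305 Ω
  L: Z = jωL = j·6283·0.00369 = 0 + j23.18 Ω
  C: Z = 1/(jωC) = -j/(ω·C) = 0 - j1.87e+04 Ω
Step 3 — Series combination: Z_total = R + L + C = 305 - j1.868e+04 Ω = 1.868e+04∠-89.1° Ω.
Step 4 — Source phasor: V = 7.39∠0.0° V = 7.39 V.
Step 5 — Current: I = V / Z = 6.458e-06 + j0.0003955 A = 0.0003956∠89.1° A.
Step 6 — Complex power: S = V·I* = 4.773e-05 - j0.002923 VA.
Step 7 — Real power: P = Re(S) = 4.773e-05 W.
Step 8 — Reactive power: Q = Im(S) = -0.002923 VAR.
Step 9 — Apparent power: |S| = 0.002923 VA.
Step 10 — Power factor: PF = P/|S| = 0.01633 (leading).

(a) P = 4.773e-05 W  (b) Q = -0.002923 VAR  (c) S = 0.002923 VA  (d) PF = 0.01633 (leading)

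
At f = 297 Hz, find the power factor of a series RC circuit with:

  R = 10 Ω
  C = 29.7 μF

Step 1 — Angular frequency: ω = 2π·f = 2π·297 = 1866 rad/s.
Step 2 — Component impedances:
  R: Z = R = 10 Ω
  C: Z = 1/(jωC) = -j/(ω·C) = 0 - j18.04 Ω
Step 3 — Series combination: Z_total = R + C = 10 - j18.04 Ω = 20.63∠-61.0° Ω.
Step 4 — Power factor: PF = cos(φ) = Re(Z)/|Z| = 10/20.629 = 0.4848.
Step 5 — Type: Im(Z) = -18.04 ⇒ leading (phase φ = -61.0°).

PF = 0.4848 (leading, φ = -61.0°)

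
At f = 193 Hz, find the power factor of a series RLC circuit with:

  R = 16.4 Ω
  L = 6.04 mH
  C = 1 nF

Step 1 — Angular frequency: ω = 2π·f = 2π·193 = 1213 rad/s.
Step 2 — Component impedances:
  R: Z = R = 16.4 Ω
  L: Z = jωL = j·1213·0.00604 = 0 + j7.324 Ω
  C: Z = 1/(jωC) = -j/(ω·C) = 0 - j8.246e+05 Ω
Step 3 — Series combination: Z_total = R + L + C = 16.4 - j8.246e+05 Ω = 8.246e+05∠-90.0° Ω.
Step 4 — Power factor: PF = cos(φ) = Re(Z)/|Z| = 16.4/8.246e+05 = 1.989e-05.
Step 5 — Type: Im(Z) = -8.246e+05 ⇒ leading (phase φ = -90.0°).

PF = 1.989e-05 (leading, φ = -90.0°)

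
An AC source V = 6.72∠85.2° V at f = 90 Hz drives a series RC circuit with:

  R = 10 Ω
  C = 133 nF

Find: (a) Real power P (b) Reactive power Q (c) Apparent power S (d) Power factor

Step 1 — Angular frequency: ω = 2π·f = 2π·90 = 565.5 rad/s.
Step 2 — Component impedances:
  R: Z = R = 10 Ω
  C: Z = 1/(jωC) = -j/(ω·C) = 0 - j1.33e+04 Ω
Step 3 — Series combination: Z_total = R + C = 10 - j1.33e+04 Ω = 1.33e+04∠-90.0° Ω.
Step 4 — Source phasor: V = 6.72∠85.2° V = 0.5623 + j6.696 V.
Step 5 — Current: I = V / Z = -0.0005036 + j4.267e-05 A = 0.0005054∠175.2° A.
Step 6 — Complex power: S = V·I* = 2.554e-06 - j0.003396 VA.
Step 7 — Real power: P = Re(S) = 2.554e-06 W.
Step 8 — Reactive power: Q = Im(S) = -0.003396 VAR.
Step 9 — Apparent power: |S| = 0.003396 VA.
Step 10 — Power factor: PF = P/|S| = 0.0007521 (leading).

(a) P = 2.554e-06 W  (b) Q = -0.003396 VAR  (c) S = 0.003396 VA  (d) PF = 0.0007521 (leading)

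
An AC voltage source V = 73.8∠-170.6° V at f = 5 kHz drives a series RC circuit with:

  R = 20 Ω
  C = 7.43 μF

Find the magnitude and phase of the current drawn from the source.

Step 1 — Angular frequency: ω = 2π·f = 2π·5000 = 3.142e+04 rad/s.
Step 2 — Component impedances:
  R: Z = R = 20 Ω
  C: Z = 1/(jωC) = -j/(ω·C) = 0 - j4.284 Ω
Step 3 — Series combination: Z_total = R + C = 20 - j4.284 Ω = 20.45∠-12.1° Ω.
Step 4 — Source phasor: V = 73.8∠-170.6° V = -72.81 - j12.05 V.
Step 5 — Ohm's law: I = V / Z_total = (-72.81 - j12.05) / (20 - j4.284) = -3.357 - j1.322 A.
Step 6 — Convert to polar: |I| = 3.608 A, ∠I = -158.5°.

I = 3.608∠-158.5° A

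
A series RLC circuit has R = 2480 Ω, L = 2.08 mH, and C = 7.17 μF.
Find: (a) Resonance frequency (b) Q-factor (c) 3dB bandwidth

Step 1 — Resonance: ω₀ = 1/√(LC) = 1/√(0.00208·7.17e-06) = 8189 rad/s.
Step 2 — f₀ = ω₀/(2π) = 1303 Hz.
Step 3 — Series Q: Q = ω₀L/R = 8189·0.00208/2480 = 0.006868.
Step 4 — Bandwidth: Δω = ω₀/Q = 1.192e+06 rad/s; BW = Δω/(2π) = 1.898e+05 Hz.

(a) f₀ = 1303 Hz  (b) Q = 0.006868  (c) BW = 1.898e+05 Hz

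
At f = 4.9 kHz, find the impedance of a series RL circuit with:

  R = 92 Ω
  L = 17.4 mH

Step 1 — Angular frequency: ω = 2π·f = 2π·4900 = 3.079e+04 rad/s.
Step 2 — Component impedances:
  R: Z = R = 92 Ω
  L: Z = jωL = j·3.079e+04·0.0174 = 0 + j535.7 Ω
Step 3 — Series combination: Z_total = R + L = 92 + j535.7 Ω = 543.5∠80.3° Ω.

Z = 92 + j535.7 Ω = 543.5∠80.3° Ω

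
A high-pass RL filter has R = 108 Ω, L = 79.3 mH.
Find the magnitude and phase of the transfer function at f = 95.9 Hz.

Step 1 — Angular frequency: ω = 2π·95.9 = 602.6 rad/s.
Step 2 — Transfer function: H(jω) = jωL/(R + jωL).
Step 3 — Numerator jωL = j·47.78; denominator R + jωL = 108 + j47.78.
Step 4 — H = 0.1637 + j0.37.
Step 5 — Magnitude: |H| = 0.4046 (-7.9 dB); phase: φ = 66.1°.

|H| = 0.4046 (-7.9 dB), φ = 66.1°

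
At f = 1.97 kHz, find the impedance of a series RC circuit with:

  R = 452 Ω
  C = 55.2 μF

Step 1 — Angular frequency: ω = 2π·f = 2π·1970 = 1.238e+04 rad/s.
Step 2 — Component impedances:
  R: Z = R = 452 Ω
  C: Z = 1/(jωC) = -j/(ω·C) = 0 - j1.464 Ω
Step 3 — Series combination: Z_total = R + C = 452 - j1.464 Ω = 452∠-0.2° Ω.

Z = 452 - j1.464 Ω = 452∠-0.2° Ω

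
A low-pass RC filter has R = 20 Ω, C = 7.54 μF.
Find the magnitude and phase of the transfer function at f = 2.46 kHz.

Step 1 — Angular frequency: ω = 2π·2460 = 1.546e+04 rad/s.
Step 2 — Transfer function: H(jω) = 1/(1 + jωRC).
Step 3 — Denominator: 1 + jωRC = 1 + j·1.546e+04·20·7.54e-06 = 1 + j2.331.
Step 4 — H = 0.1555 - j0.3623.
Step 5 — Magnitude: |H| = 0.3943 (-8.1 dB); phase: φ = -66.8°.

|H| = 0.3943 (-8.1 dB), φ = -66.8°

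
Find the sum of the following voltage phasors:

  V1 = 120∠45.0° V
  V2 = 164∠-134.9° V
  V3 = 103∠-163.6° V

Step 1 — Convert each phasor to rectangular form:
  V1 = 120·(cos(45.0°) + j·sin(45.0°)) = 84.85 + j84.85 V
  V2 = 164·(cos(-134.9°) + j·sin(-134.9°)) = -115.8 - j116.2 V
  V3 = 103·(cos(-163.6°) + j·sin(-163.6°)) = -98.81 - j29.08 V
Step 2 — Sum components: V_total = -129.7 - j60.4 V.
Step 3 — Convert to polar: |V_total| = 143.1 V, ∠V_total = -155.0°.

V_total = 143.1∠-155.0° V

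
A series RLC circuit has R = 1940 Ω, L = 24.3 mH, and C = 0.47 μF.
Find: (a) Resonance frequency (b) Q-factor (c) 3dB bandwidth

Step 1 — Resonance condition Im(Z)=0 gives ω₀ = 1/√(LC).
Step 2 — ω₀ = 1/√(0.0243·4.7e-07) = 9357 rad/s.
Step 3 — f₀ = ω₀/(2π) = 1489 Hz.
Step 4 — Series Q: Q = ω₀L/R = 9357·0.0243/1940 = 0.1172.
Step 5 — 3dB bandwidth: Δω = ω₀/Q = 7.984e+04 rad/s; BW = Δω/(2π) = 1.271e+04 Hz.

(a) f₀ = 1489 Hz  (b) Q = 0.1172  (c) BW = 1.271e+04 Hz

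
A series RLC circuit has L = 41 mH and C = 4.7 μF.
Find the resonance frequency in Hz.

Step 1 — Resonance condition Im(Z)=0 gives ω₀ = 1/√(LC).
Step 2 — ω₀ = 1/√(0.041·4.7e-06) = 2278 rad/s.
Step 3 — f₀ = ω₀/(2π) = 362.6 Hz.

f₀ = 362.6 Hz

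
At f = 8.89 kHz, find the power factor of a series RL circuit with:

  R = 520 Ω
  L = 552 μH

Step 1 — Angular frequency: ω = 2π·f = 2π·8890 = 5.586e+04 rad/s.
Step 2 — Component impedances:
  R: Z = R = 520 Ω
  L: Z = jωL = j·5.586e+04·0.000552 = 0 + j30.83 Ω
Step 3 — Series combination: Z_total = R + L = 520 + j30.83 Ω = 520.9∠3.4° Ω.
Step 4 — Power factor: PF = cos(φ) = Re(Z)/|Z| = 520/520.913 = 0.9982.
Step 5 — Type: Im(Z) = 30.83 ⇒ lagging (phase φ = 3.4°).

PF = 0.9982 (lagging, φ = 3.4°)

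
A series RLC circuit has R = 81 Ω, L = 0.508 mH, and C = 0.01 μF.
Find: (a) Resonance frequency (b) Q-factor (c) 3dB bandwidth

Step 1 — Resonance condition Im(Z)=0 gives ω₀ = 1/√(LC).
Step 2 — ω₀ = 1/√(0.000508·1e-08) = 4.437e+05 rad/s.
Step 3 — f₀ = ω₀/(2π) = 7.061e+04 Hz.
Step 4 — Series Q: Q = ω₀L/R = 4.437e+05·0.000508/81 = 2.783.
Step 5 — 3dB bandwidth: Δω = ω₀/Q = 1.594e+05 rad/s; BW = Δω/(2π) = 2.538e+04 Hz.

(a) f₀ = 7.061e+04 Hz  (b) Q = 2.783  (c) BW = 2.538e+04 Hz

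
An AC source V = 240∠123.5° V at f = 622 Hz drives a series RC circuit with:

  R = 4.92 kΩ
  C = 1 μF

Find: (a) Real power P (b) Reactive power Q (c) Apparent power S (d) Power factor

Step 1 — Angular frequency: ω = 2π·f = 2π·622 = 3908 rad/s.
Step 2 — Component impedances:
  R: Z = R = 4920 Ω
  C: Z = 1/(jωC) = -j/(ω·C) = 0 - j255.9 Ω
Step 3 — Series combination: Z_total = R + C = 4920 - j255.9 Ω = 4927∠-3.0° Ω.
Step 4 — Source phasor: V = 240∠123.5° V = -132.5 + j200.1 V.
Step 5 — Current: I = V / Z = -0.02896 + j0.03917 A = 0.04871∠126.5° A.
Step 6 — Complex power: S = V·I* = 11.68 - j0.6072 VA.
Step 7 — Real power: P = Re(S) = 11.68 W.
Step 8 — Reactive power: Q = Im(S) = -0.6072 VAR.
Step 9 — Apparent power: |S| = 11.69 VA.
Step 10 — Power factor: PF = P/|S| = 0.9987 (leading).

(a) P = 11.68 W  (b) Q = -0.6072 VAR  (c) S = 11.69 VA  (d) PF = 0.9987 (leading)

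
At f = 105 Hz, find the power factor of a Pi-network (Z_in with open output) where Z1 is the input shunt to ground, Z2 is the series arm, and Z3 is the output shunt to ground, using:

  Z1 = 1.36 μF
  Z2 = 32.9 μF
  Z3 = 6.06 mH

Step 1 — Angular frequency: ω = 2π·f = 2π·105 = 659.7 rad/s.
Step 2 — Component impedances:
  Z1: Z = 1/(jωC) = -j/(ω·C) = 0 - j1115 Ω
  Z2: Z = 1/(jωC) = -j/(ω·C) = 0 - j46.07 Ω
  Z3: Z = jωL = j·659.7·0.00606 = 0 + j3.998 Ω
Step 3 — With open output, the series arm Z2 and the output shunt Z3 appear in series to ground: Z2 + Z3 = 0 - j42.07 Ω.
Step 4 — Parallel with input shunt Z1: Z_in = Z1 || (Z2 + Z3) = 0 - j40.54 Ω = 40.54∠-90.0° Ω.
Step 5 — Power factor: PF = cos(φ) = Re(Z)/|Z| = 0/40.54 = 0.
Step 6 — Type: Im(Z) = -40.54 ⇒ leading (phase φ = -90.0°).

PF = 0 (leading, φ = -90.0°)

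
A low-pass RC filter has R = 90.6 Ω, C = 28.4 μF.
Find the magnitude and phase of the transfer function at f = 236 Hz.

Step 1 — Angular frequency: ω = 2π·236 = 1483 rad/s.
Step 2 — Transfer function: H(jω) = 1/(1 + jωRC).
Step 3 — Denominator: 1 + jωRC = 1 + j·1483·90.6·2.84e-05 = 1 + j3.815.
Step 4 — H = 0.06428 - j0.2452.
Step 5 — Magnitude: |H| = 0.2535 (-11.9 dB); phase: φ = -75.3°.

|H| = 0.2535 (-11.9 dB), φ = -75.3°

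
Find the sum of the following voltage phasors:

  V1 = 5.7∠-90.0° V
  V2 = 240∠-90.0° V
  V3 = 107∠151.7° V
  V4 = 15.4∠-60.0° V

Step 1 — Convert each phasor to rectangular form:
  V1 = 5.7·(cos(-90.0°) + j·sin(-90.0°)) = 0 - j5.7 V
  V2 = 240·(cos(-90.0°) + j·sin(-90.0°)) = 0 - j240 V
  V3 = 107·(cos(151.7°) + j·sin(151.7°)) = -94.21 + j50.73 V
  V4 = 15.4·(cos(-60.0°) + j·sin(-60.0°)) = 7.7 - j13.34 V
Step 2 — Sum components: V_total = -86.51 - j208.3 V.
Step 3 — Convert to polar: |V_total| = 225.6 V, ∠V_total = -112.6°.

V_total = 225.6∠-112.6° V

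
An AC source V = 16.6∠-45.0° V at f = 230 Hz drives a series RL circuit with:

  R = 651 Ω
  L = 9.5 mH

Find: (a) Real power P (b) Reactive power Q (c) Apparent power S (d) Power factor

Step 1 — Angular frequency: ω = 2π·f = 2π·230 = 1445 rad/s.
Step 2 — Component impedances:
  R: Z = R = 651 Ω
  L: Z = jωL = j·1445·0.0095 = 0 + j13.73 Ω
Step 3 — Series combination: Z_total = R + L = 651 + j13.73 Ω = 651.1∠1.2° Ω.
Step 4 — Source phasor: V = 16.6∠-45.0° V = 11.74 - j11.74 V.
Step 5 — Current: I = V / Z = 0.01764 - j0.0184 A = 0.02549∠-46.2° A.
Step 6 — Complex power: S = V·I* = 0.4231 + j0.008923 VA.
Step 7 — Real power: P = Re(S) = 0.4231 W.
Step 8 — Reactive power: Q = Im(S) = 0.008923 VAR.
Step 9 — Apparent power: |S| = 0.4232 VA.
Step 10 — Power factor: PF = P/|S| = 0.9998 (lagging).

(a) P = 0.4231 W  (b) Q = 0.008923 VAR  (c) S = 0.4232 VA  (d) PF = 0.9998 (lagging)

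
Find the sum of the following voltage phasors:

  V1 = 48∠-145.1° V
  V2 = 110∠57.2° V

Step 1 — Convert each phasor to rectangular form:
  V1 = 48·(cos(-145.1°) + j·sin(-145.1°)) = -39.37 - j27.46 V
  V2 = 110·(cos(57.2°) + j·sin(57.2°)) = 59.59 + j92.46 V
Step 2 — Sum components: V_total = 20.22 + j65 V.
Step 3 — Convert to polar: |V_total| = 68.07 V, ∠V_total = 72.7°.

V_total = 68.07∠72.7° V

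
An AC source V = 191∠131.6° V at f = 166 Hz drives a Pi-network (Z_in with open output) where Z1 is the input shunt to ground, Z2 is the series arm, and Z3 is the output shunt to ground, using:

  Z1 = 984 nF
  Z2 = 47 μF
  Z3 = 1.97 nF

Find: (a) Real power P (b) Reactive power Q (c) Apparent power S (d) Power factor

Step 1 — Angular frequency: ω = 2π·f = 2π·166 = 1043 rad/s.
Step 2 — Component impedances:
  Z1: Z = 1/(jωC) = -j/(ω·C) = 0 - j974.4 Ω
  Z2: Z = 1/(jωC) = -j/(ω·C) = 0 - j20.4 Ω
  Z3: Z = 1/(jωC) = -j/(ω·C) = 0 - j4.867e+05 Ω
Step 3 — With open output, the series arm Z2 and the output shunt Z3 appear in series to ground: Z2 + Z3 = 0 - j4.867e+05 Ω.
Step 4 — Parallel with input shunt Z1: Z_in = Z1 || (Z2 + Z3) = 0 - j972.4 Ω = 972.4∠-90.0° Ω.
Step 5 — Source phasor: V = 191∠131.6° V = -126.8 + j142.8 V.
Step 6 — Current: I = V / Z = -0.1469 - j0.1304 A = 0.1964∠-138.4° A.
Step 7 — Complex power: S = V·I* = 0 - j37.52 VA.
Step 8 — Real power: P = Re(S) = 0 W.
Step 9 — Reactive power: Q = Im(S) = -37.52 VAR.
Step 10 — Apparent power: |S| = 37.52 VA.
Step 11 — Power factor: PF = P/|S| = 0 (leading).

(a) P = 0 W  (b) Q = -37.52 VAR  (c) S = 37.52 VA  (d) PF = 0 (leading)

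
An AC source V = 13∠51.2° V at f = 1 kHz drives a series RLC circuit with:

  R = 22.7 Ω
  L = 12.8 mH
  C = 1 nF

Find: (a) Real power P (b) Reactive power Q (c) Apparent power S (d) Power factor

Step 1 — Angular frequency: ω = 2π·f = 2π·1000 = 6283 rad/s.
Step 2 — Component impedances:
  R: Z = R = 22.7 Ω
  L: Z = jωL = j·6283·0.0128 = 0 + j80.42 Ω
  C: Z = 1/(jωC) = -j/(ω·C) = 0 - j1.592e+05 Ω
Step 3 — Series combination: Z_total = R + L + C = 22.7 - j1.591e+05 Ω = 1.591e+05∠-90.0° Ω.
Step 4 — Source phasor: V = 13∠51.2° V = 8.146 + j10.13 V.
Step 5 — Current: I = V / Z = -6.368e-05 + j5.122e-05 A = 8.172e-05∠141.2° A.
Step 6 — Complex power: S = V·I* = 1.516e-07 - j0.001062 VA.
Step 7 — Real power: P = Re(S) = 1.516e-07 W.
Step 8 — Reactive power: Q = Im(S) = -0.001062 VAR.
Step 9 — Apparent power: |S| = 0.001062 VA.
Step 10 — Power factor: PF = P/|S| = 0.0001427 (leading).

(a) P = 1.516e-07 W  (b) Q = -0.001062 VAR  (c) S = 0.001062 VA  (d) PF = 0.0001427 (leading)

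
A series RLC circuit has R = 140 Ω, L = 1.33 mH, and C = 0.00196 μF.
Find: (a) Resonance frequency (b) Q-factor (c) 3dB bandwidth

Step 1 — Resonance: ω₀ = 1/√(LC) = 1/√(0.00133·1.96e-09) = 6.194e+05 rad/s.
Step 2 — f₀ = ω₀/(2π) = 9.857e+04 Hz.
Step 3 — Series Q: Q = ω₀L/R = 6.194e+05·0.00133/140 = 5.884.
Step 4 — Bandwidth: Δω = ω₀/Q = 1.053e+05 rad/s; BW = Δω/(2π) = 1.675e+04 Hz.

(a) f₀ = 9.857e+04 Hz  (b) Q = 5.884  (c) BW = 1.675e+04 Hz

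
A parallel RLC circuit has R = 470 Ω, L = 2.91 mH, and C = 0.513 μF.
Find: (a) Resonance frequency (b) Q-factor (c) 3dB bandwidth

Step 1 — Resonance: ω₀ = 1/√(LC) = 1/√(0.00291·5.13e-07) = 2.588e+04 rad/s.
Step 2 — f₀ = ω₀/(2π) = 4119 Hz.
Step 3 — Parallel Q: Q = R/(ω₀L) = 470/(2.588e+04·0.00291) = 6.24.
Step 4 — Bandwidth: Δω = ω₀/Q = 4147 rad/s; BW = Δω/(2π) = 660.1 Hz.

(a) f₀ = 4119 Hz  (b) Q = 6.24  (c) BW = 660.1 Hz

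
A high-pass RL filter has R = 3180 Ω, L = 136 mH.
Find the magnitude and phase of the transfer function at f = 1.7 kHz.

Step 1 — Angular frequency: ω = 2π·1700 = 1.068e+04 rad/s.
Step 2 — Transfer function: H(jω) = jωL/(R + jωL).
Step 3 — Numerator jωL = j·1453; denominator R + jωL = 3180 + j1453.
Step 4 — H = 0.1727 + j0.3779.
Step 5 — Magnitude: |H| = 0.4155 (-7.6 dB); phase: φ = 65.4°.

|H| = 0.4155 (-7.6 dB), φ = 65.4°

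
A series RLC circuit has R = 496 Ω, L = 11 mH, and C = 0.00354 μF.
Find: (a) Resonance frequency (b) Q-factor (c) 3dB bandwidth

Step 1 — Resonance: ω₀ = 1/√(LC) = 1/√(0.011·3.54e-09) = 1.603e+05 rad/s.
Step 2 — f₀ = ω₀/(2π) = 2.55e+04 Hz.
Step 3 — Series Q: Q = ω₀L/R = 1.603e+05·0.011/496 = 3.554.
Step 4 — Bandwidth: Δω = ω₀/Q = 4.509e+04 rad/s; BW = Δω/(2π) = 7176 Hz.

(a) f₀ = 2.55e+04 Hz  (b) Q = 3.554  (c) BW = 7176 Hz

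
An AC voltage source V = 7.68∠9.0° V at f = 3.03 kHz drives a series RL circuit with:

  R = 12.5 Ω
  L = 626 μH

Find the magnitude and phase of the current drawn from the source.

Step 1 — Angular frequency: ω = 2π·f = 2π·3030 = 1.904e+04 rad/s.
Step 2 — Component impedances:
  R: Z = R = 12.5 Ω
  L: Z = jωL = j·1.904e+04·0.000626 = 0 + j11.92 Ω
Step 3 — Series combination: Z_total = R + L = 12.5 + j11.92 Ω = 17.27∠43.6° Ω.
Step 4 — Source phasor: V = 7.68∠9.0° V = 7.585 + j1.201 V.
Step 5 — Ohm's law: I = V / Z_total = (7.585 + j1.201) / (12.5 + j11.92) = 0.3659 - j0.2527 A.
Step 6 — Convert to polar: |I| = 0.4447 A, ∠I = -34.6°.

I = 0.4447∠-34.6° A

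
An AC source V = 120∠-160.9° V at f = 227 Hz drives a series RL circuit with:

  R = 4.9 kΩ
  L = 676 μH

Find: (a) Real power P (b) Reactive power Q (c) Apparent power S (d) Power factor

Step 1 — Angular frequency: ω = 2π·f = 2π·227 = 1426 rad/s.
Step 2 — Component impedances:
  R: Z = R = 4900 Ω
  L: Z = jωL = j·1426·0.000676 = 0 + j0.9642 Ω
Step 3 — Series combination: Z_total = R + L = 4900 + j0.9642 Ω = 4900∠0.0° Ω.
Step 4 — Source phasor: V = 120∠-160.9° V = -113.4 - j39.27 V.
Step 5 — Current: I = V / Z = -0.02314 - j0.008009 A = 0.02449∠-160.9° A.
Step 6 — Complex power: S = V·I* = 2.939 + j0.0005783 VA.
Step 7 — Real power: P = Re(S) = 2.939 W.
Step 8 — Reactive power: Q = Im(S) = 0.0005783 VAR.
Step 9 — Apparent power: |S| = 2.939 VA.
Step 10 — Power factor: PF = P/|S| = 1 (lagging).

(a) P = 2.939 W  (b) Q = 0.0005783 VAR  (c) S = 2.939 VA  (d) PF = 1 (lagging)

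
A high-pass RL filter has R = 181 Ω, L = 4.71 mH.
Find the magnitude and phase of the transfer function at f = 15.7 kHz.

Step 1 — Angular frequency: ω = 2π·1.57e+04 = 9.865e+04 rad/s.
Step 2 — Transfer function: H(jω) = jωL/(R + jωL).
Step 3 — Numerator jωL = j·464.6; denominator R + jωL = 181 + j464.6.
Step 4 — H = 0.8682 + j0.3382.
Step 5 — Magnitude: |H| = 0.9318 (-0.6 dB); phase: φ = 21.3°.

|H| = 0.9318 (-0.6 dB), φ = 21.3°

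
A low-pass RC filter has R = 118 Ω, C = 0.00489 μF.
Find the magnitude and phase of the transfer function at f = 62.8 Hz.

Step 1 — Angular frequency: ω = 2π·62.8 = 394.6 rad/s.
Step 2 — Transfer function: H(jω) = 1/(1 + jωRC).
Step 3 — Denominator: 1 + jωRC = 1 + j·394.6·118·4.89e-09 = 1 + j0.0002277.
Step 4 — H = 1 - j0.0002277.
Step 5 — Magnitude: |H| = 1 (-0.0 dB); phase: φ = -0.0°.

|H| = 1 (-0.0 dB), φ = -0.0°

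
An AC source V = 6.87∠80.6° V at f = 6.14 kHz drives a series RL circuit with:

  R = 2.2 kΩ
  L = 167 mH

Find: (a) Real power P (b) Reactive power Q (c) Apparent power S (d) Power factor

Step 1 — Angular frequency: ω = 2π·f = 2π·6140 = 3.858e+04 rad/s.
Step 2 — Component impedances:
  R: Z = R = 2200 Ω
  L: Z = jωL = j·3.858e+04·0.167 = 0 + j6443 Ω
Step 3 — Series combination: Z_total = R + L = 2200 + j6443 Ω = 6808∠71.1° Ω.
Step 4 — Source phasor: V = 6.87∠80.6° V = 1.122 + j6.778 V.
Step 5 — Current: I = V / Z = 0.0009954 + j0.0001657 A = 0.001009∠9.5° A.
Step 6 — Complex power: S = V·I* = 0.00224 + j0.006561 VA.
Step 7 — Real power: P = Re(S) = 0.00224 W.
Step 8 — Reactive power: Q = Im(S) = 0.006561 VAR.
Step 9 — Apparent power: |S| = 0.006933 VA.
Step 10 — Power factor: PF = P/|S| = 0.3232 (lagging).

(a) P = 0.00224 W  (b) Q = 0.006561 VAR  (c) S = 0.006933 VA  (d) PF = 0.3232 (lagging)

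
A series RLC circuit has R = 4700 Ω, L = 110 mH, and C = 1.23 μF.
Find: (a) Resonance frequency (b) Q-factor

Step 1 — Resonance condition Im(Z)=0 gives ω₀ = 1/√(LC).
Step 2 — ω₀ = 1/√(0.11·1.23e-06) = 2719 rad/s.
Step 3 — f₀ = ω₀/(2π) = 432.7 Hz.
Step 4 — Series Q: Q = ω₀L/R = 2719·0.11/4700 = 0.06363.

(a) f₀ = 432.7 Hz  (b) Q = 0.06363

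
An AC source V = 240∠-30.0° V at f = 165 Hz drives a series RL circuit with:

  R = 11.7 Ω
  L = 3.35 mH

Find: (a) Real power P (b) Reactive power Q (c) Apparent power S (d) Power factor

Step 1 — Angular frequency: ω = 2π·f = 2π·165 = 1037 rad/s.
Step 2 — Component impedances:
  R: Z = R = 11.7 Ω
  L: Z = jωL = j·1037·0.00335 = 0 + j3.473 Ω
Step 3 — Series combination: Z_total = R + L = 11.7 + j3.473 Ω = 12.2∠16.5° Ω.
Step 4 — Source phasor: V = 240∠-30.0° V = 207.8 - j120 V.
Step 5 — Current: I = V / Z = 13.53 - j14.27 A = 19.66∠-46.5° A.
Step 6 — Complex power: S = V·I* = 4524 + j1343 VA.
Step 7 — Real power: P = Re(S) = 4524 W.
Step 8 — Reactive power: Q = Im(S) = 1343 VAR.
Step 9 — Apparent power: |S| = 4720 VA.
Step 10 — Power factor: PF = P/|S| = 0.9587 (lagging).

(a) P = 4524 W  (b) Q = 1343 VAR  (c) S = 4720 VA  (d) PF = 0.9587 (lagging)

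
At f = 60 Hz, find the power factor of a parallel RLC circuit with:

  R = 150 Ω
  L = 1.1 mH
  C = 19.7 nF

Step 1 — Angular frequency: ω = 2π·f = 2π·60 = 377 rad/s.
Step 2 — Component impedances:
  R: Z = R = 150 Ω
  L: Z = jωL = j·377·0.0011 = 0 + j0.4147 Ω
  C: Z = 1/(jωC) = -j/(ω·C) = 0 - j1.346e+05 Ω
Step 3 — Parallel combination: 1/Z_total = 1/R + 1/L + 1/C; Z_total = 0.001146 + j0.4147 Ω = 0.4147∠89.8° Ω.
Step 4 — Power factor: PF = cos(φ) = Re(Z)/|Z| = 0.0011465/0.41469 = 0.002765.
Step 5 — Type: Im(Z) = 0.4147 ⇒ lagging (phase φ = 89.8°).

PF = 0.002765 (lagging, φ = 89.8°)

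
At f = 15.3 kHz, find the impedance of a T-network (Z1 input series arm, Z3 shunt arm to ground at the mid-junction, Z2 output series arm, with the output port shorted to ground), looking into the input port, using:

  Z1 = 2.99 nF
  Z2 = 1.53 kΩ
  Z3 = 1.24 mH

Step 1 — Angular frequency: ω = 2π·f = 2π·1.53e+04 = 9.613e+04 rad/s.
Step 2 — Component impedances:
  Z1: Z = 1/(jωC) = -j/(ω·C) = 0 - j3479 Ω
  Z2: Z = R = 1530 Ω
  Z3: Z = jωL = j·9.613e+04·0.00124 = 0 + j119.2 Ω
Step 3 — With the output port shorted to ground, the output series arm Z2 runs from the junction to ground; the shunt arm Z3 also runs from the junction to ground. They appear in parallel: Z3 || Z2 = 9.231 + j118.5 Ω.
Step 4 — Series with input arm Z1: Z_in = Z1 + (Z3 || Z2) = 9.231 - j3361 Ω = 3361∠-89.8° Ω.

Z = 9.231 - j3361 Ω = 3361∠-89.8° Ω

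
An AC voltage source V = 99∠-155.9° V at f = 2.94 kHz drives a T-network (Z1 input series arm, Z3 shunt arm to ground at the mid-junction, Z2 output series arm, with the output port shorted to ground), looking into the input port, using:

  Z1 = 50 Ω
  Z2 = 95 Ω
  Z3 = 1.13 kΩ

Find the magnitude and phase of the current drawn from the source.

Step 1 — Angular frequency: ω = 2π·f = 2π·2940 = 1.847e+04 rad/s.
Step 2 — Component impedances:
  Z1: Z = R = 50 Ω
  Z2: Z = R = 95 Ω
  Z3: Z = R = 1130 Ω
Step 3 — With the output port shorted to ground, the output series arm Z2 runs from the junction to ground; the shunt arm Z3 also runs from the junction to ground. They appear in parallel: Z3 || Z2 = 87.63 Ω.
Step 4 — Series with input arm Z1: Z_in = Z1 + (Z3 || Z2) = 137.6 Ω = 137.6∠0.0° Ω.
Step 5 — Source phasor: V = 99∠-155.9° V = -90.37 - j40.42 V.
Step 6 — Ohm's law: I = V / Z_total = (-90.37 - j40.42) / (137.6) = -0.6566 - j0.2937 A.
Step 7 — Convert to polar: |I| = 0.7193 A, ∠I = -155.9°.

I = 0.7193∠-155.9° A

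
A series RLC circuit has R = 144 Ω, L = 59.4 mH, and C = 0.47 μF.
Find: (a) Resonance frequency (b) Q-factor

Step 1 — Resonance condition Im(Z)=0 gives ω₀ = 1/√(LC).
Step 2 — ω₀ = 1/√(0.0594·4.7e-07) = 5985 rad/s.
Step 3 — f₀ = ω₀/(2π) = 952.5 Hz.
Step 4 — Series Q: Q = ω₀L/R = 5985·0.0594/144 = 2.469.

(a) f₀ = 952.5 Hz  (b) Q = 2.469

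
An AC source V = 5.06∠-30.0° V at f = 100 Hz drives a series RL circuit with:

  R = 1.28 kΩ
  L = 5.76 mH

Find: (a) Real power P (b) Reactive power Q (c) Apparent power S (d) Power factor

Step 1 — Angular frequency: ω = 2π·f = 2π·100 = 628.3 rad/s.
Step 2 — Component impedances:
  R: Z = R = 1280 Ω
  L: Z = jωL = j·628.3·0.00576 = 0 + j3.619 Ω
Step 3 — Series combination: Z_total = R + L = 1280 + j3.619 Ω = 1280∠0.2° Ω.
Step 4 — Source phasor: V = 5.06∠-30.0° V = 4.382 - j2.53 V.
Step 5 — Current: I = V / Z = 0.003418 - j0.001986 A = 0.003953∠-30.2° A.
Step 6 — Complex power: S = V·I* = 0.02 + j5.656e-05 VA.
Step 7 — Real power: P = Re(S) = 0.02 W.
Step 8 — Reactive power: Q = Im(S) = 5.656e-05 VAR.
Step 9 — Apparent power: |S| = 0.02 VA.
Step 10 — Power factor: PF = P/|S| = 1 (lagging).

(a) P = 0.02 W  (b) Q = 5.656e-05 VAR  (c) S = 0.02 VA  (d) PF = 1 (lagging)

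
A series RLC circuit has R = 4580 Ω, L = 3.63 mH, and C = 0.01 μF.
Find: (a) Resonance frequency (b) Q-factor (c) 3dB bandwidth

Step 1 — Resonance: ω₀ = 1/√(LC) = 1/√(0.00363·1e-08) = 1.66e+05 rad/s.
Step 2 — f₀ = ω₀/(2π) = 2.642e+04 Hz.
Step 3 — Series Q: Q = ω₀L/R = 1.66e+05·0.00363/4580 = 0.1315.
Step 4 — Bandwidth: Δω = ω₀/Q = 1.262e+06 rad/s; BW = Δω/(2π) = 2.008e+05 Hz.

(a) f₀ = 2.642e+04 Hz  (b) Q = 0.1315  (c) BW = 2.008e+05 Hz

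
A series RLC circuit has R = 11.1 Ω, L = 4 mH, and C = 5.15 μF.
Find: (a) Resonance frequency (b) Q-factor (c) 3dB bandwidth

Step 1 — Resonance: ω₀ = 1/√(LC) = 1/√(0.004·5.15e-06) = 6967 rad/s.
Step 2 — f₀ = ω₀/(2π) = 1109 Hz.
Step 3 — Series Q: Q = ω₀L/R = 6967·0.004/11.1 = 2.511.
Step 4 — Bandwidth: Δω = ω₀/Q = 2775 rad/s; BW = Δω/(2π) = 441.7 Hz.

(a) f₀ = 1109 Hz  (b) Q = 2.511  (c) BW = 441.7 Hz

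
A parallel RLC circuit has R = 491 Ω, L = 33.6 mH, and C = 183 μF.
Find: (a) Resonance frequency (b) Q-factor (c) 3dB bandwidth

Step 1 — Resonance: ω₀ = 1/√(LC) = 1/√(0.0336·0.000183) = 403.3 rad/s.
Step 2 — f₀ = ω₀/(2π) = 64.18 Hz.
Step 3 — Parallel Q: Q = R/(ω₀L) = 491/(403.3·0.0336) = 36.24.
Step 4 — Bandwidth: Δω = ω₀/Q = 11.13 rad/s; BW = Δω/(2π) = 1.771 Hz.

(a) f₀ = 64.18 Hz  (b) Q = 36.24  (c) BW = 1.771 Hz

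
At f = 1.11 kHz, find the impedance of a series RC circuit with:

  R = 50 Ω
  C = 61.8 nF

Step 1 — Angular frequency: ω = 2π·f = 2π·1110 = 6974 rad/s.
Step 2 — Component impedances:
  R: Z = R = 50 Ω
  C: Z = 1/(jωC) = -j/(ω·C) = 0 - j2320 Ω
Step 3 — Series combination: Z_total = R + C = 50 - j2320 Ω = 2321∠-88.8° Ω.

Z = 50 - j2320 Ω = 2321∠-88.8° Ω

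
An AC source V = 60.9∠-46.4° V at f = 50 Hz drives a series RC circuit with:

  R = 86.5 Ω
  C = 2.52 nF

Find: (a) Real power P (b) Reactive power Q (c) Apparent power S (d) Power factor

Step 1 — Angular frequency: ω = 2π·f = 2π·50 = 314.2 rad/s.
Step 2 — Component impedances:
  R: Z = R = 86.5 Ω
  C: Z = 1/(jωC) = -j/(ω·C) = 0 - j1.263e+06 Ω
Step 3 — Series combination: Z_total = R + C = 86.5 - j1.263e+06 Ω = 1.263e+06∠-90.0° Ω.
Step 4 — Source phasor: V = 60.9∠-46.4° V = 42 - j44.1 V.
Step 5 — Current: I = V / Z = 3.492e-05 + j3.325e-05 A = 4.821e-05∠43.6° A.
Step 6 — Complex power: S = V·I* = 2.011e-07 - j0.002936 VA.
Step 7 — Real power: P = Re(S) = 2.011e-07 W.
Step 8 — Reactive power: Q = Im(S) = -0.002936 VAR.
Step 9 — Apparent power: |S| = 0.002936 VA.
Step 10 — Power factor: PF = P/|S| = 6.848e-05 (leading).

(a) P = 2.011e-07 W  (b) Q = -0.002936 VAR  (c) S = 0.002936 VA  (d) PF = 6.848e-05 (leading)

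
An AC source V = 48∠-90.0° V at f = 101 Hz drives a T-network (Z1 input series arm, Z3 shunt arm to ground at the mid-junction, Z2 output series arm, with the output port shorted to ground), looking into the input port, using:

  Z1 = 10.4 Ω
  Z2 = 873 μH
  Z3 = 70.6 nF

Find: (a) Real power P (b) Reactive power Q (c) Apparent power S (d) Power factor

Step 1 — Angular frequency: ω = 2π·f = 2π·101 = 634.6 rad/s.
Step 2 — Component impedances:
  Z1: Z = R = 10.4 Ω
  Z2: Z = jωL = j·634.6·0.000873 = 0 + j0.554 Ω
  Z3: Z = 1/(jωC) = -j/(ω·C) = 0 - j2.232e+04 Ω
Step 3 — With the output port shorted to ground, the output series arm Z2 runs from the junction to ground; the shunt arm Z3 also runs from the junction to ground. They appear in parallel: Z3 || Z2 = 0 + j0.554 Ω.
Step 4 — Series with input arm Z1: Z_in = Z1 + (Z3 || Z2) = 10.4 + j0.554 Ω = 10.41∠3.0° Ω.
Step 5 — Source phasor: V = 48∠-90.0° V = 0 - j48 V.
Step 6 — Current: I = V / Z = -0.2452 - j4.602 A = 4.609∠-93.0° A.
Step 7 — Complex power: S = V·I* = 220.9 + j11.77 VA.
Step 8 — Real power: P = Re(S) = 220.9 W.
Step 9 — Reactive power: Q = Im(S) = 11.77 VAR.
Step 10 — Apparent power: |S| = 221.2 VA.
Step 11 — Power factor: PF = P/|S| = 0.9986 (lagging).

(a) P = 220.9 W  (b) Q = 11.77 VAR  (c) S = 221.2 VA  (d) PF = 0.9986 (lagging)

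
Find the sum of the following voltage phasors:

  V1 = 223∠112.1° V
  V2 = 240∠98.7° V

Step 1 — Convert each phasor to rectangular form:
  V1 = 223·(cos(112.1°) + j·sin(112.1°)) = -83.9 + j206.6 V
  V2 = 240·(cos(98.7°) + j·sin(98.7°)) = -36.3 + j237.2 V
Step 2 — Sum components: V_total = -120.2 + j443.9 V.
Step 3 — Convert to polar: |V_total| = 459.8 V, ∠V_total = 105.2°.

V_total = 459.8∠105.2° V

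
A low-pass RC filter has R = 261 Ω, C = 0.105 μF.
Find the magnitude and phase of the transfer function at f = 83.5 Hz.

Step 1 — Angular frequency: ω = 2π·83.5 = 524.6 rad/s.
Step 2 — Transfer function: H(jω) = 1/(1 + jωRC).
Step 3 — Denominator: 1 + jωRC = 1 + j·524.6·261·1.05e-07 = 1 + j0.01438.
Step 4 — H = 0.9998 - j0.01437.
Step 5 — Magnitude: |H| = 0.9999 (-0.0 dB); phase: φ = -0.8°.

|H| = 0.9999 (-0.0 dB), φ = -0.8°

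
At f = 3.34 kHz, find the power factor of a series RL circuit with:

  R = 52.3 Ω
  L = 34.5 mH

Step 1 — Angular frequency: ω = 2π·f = 2π·3340 = 2.099e+04 rad/s.
Step 2 — Component impedances:
  R: Z = R = 52.3 Ω
  L: Z = jωL = j·2.099e+04·0.0345 = 0 + j724 Ω
Step 3 — Series combination: Z_total = R + L = 52.3 + j724 Ω = 725.9∠85.9° Ω.
Step 4 — Power factor: PF = cos(φ) = Re(Z)/|Z| = 52.3/725.9 = 0.07205.
Step 5 — Type: Im(Z) = 724 ⇒ lagging (phase φ = 85.9°).

PF = 0.07205 (lagging, φ = 85.9°)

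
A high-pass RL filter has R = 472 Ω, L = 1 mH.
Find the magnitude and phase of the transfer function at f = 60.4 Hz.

Step 1 — Angular frequency: ω = 2π·60.4 = 379.5 rad/s.
Step 2 — Transfer function: H(jω) = jωL/(R + jωL).
Step 3 — Numerator jωL = j·0.3795; denominator R + jωL = 472 + j0.3795.
Step 4 — H = 6.465e-07 + j0.000804.
Step 5 — Magnitude: |H| = 0.000804 (-61.9 dB); phase: φ = 90.0°.

|H| = 0.000804 (-61.9 dB), φ = 90.0°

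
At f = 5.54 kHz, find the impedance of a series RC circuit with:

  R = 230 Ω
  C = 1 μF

Step 1 — Angular frequency: ω = 2π·f = 2π·5540 = 3.481e+04 rad/s.
Step 2 — Component impedances:
  R: Z = R = 230 Ω
  C: Z = 1/(jωC) = -j/(ω·C) = 0 - j28.73 Ω
Step 3 — Series combination: Z_total = R + C = 230 - j28.73 Ω = 231.8∠-7.1° Ω.

Z = 230 - j28.73 Ω = 231.8∠-7.1° Ω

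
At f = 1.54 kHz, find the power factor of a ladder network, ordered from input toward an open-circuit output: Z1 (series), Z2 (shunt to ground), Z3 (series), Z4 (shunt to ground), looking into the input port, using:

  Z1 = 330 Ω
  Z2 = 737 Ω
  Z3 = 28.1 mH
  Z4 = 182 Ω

Step 1 — Angular frequency: ω = 2π·f = 2π·1540 = 9676 rad/s.
Step 2 — Component impedances:
  Z1: Z = R = 330 Ω
  Z2: Z = R = 737 Ω
  Z3: Z = jωL = j·9676·0.0281 = 0 + j271.9 Ω
  Z4: Z = R = 182 Ω
Step 3 — Ladder network (open output): work backward from the far end, alternating series and parallel combinations. Z_in = 523.5 + j160.8 Ω = 547.7∠17.1° Ω.
Step 4 — Power factor: PF = cos(φ) = Re(Z)/|Z| = 523.53/547.67 = 0.9559.
Step 5 — Type: Im(Z) = 160.8 ⇒ lagging (phase φ = 17.1°).

PF = 0.9559 (lagging, φ = 17.1°)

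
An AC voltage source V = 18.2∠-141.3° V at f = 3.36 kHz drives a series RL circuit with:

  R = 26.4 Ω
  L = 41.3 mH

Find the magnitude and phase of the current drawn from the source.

Step 1 — Angular frequency: ω = 2π·f = 2π·3360 = 2.111e+04 rad/s.
Step 2 — Component impedances:
  R: Z = R = 26.4 Ω
  L: Z = jωL = j·2.111e+04·0.0413 = 0 + j871.9 Ω
Step 3 — Series combination: Z_total = R + L = 26.4 + j871.9 Ω = 872.3∠88.3° Ω.
Step 4 — Source phasor: V = 18.2∠-141.3° V = -14.2 - j11.38 V.
Step 5 — Ohm's law: I = V / Z_total = (-14.2 - j11.38) / (26.4 + j871.9) = -0.01353 + j0.01588 A.
Step 6 — Convert to polar: |I| = 0.02086 A, ∠I = 130.4°.

I = 0.02086∠130.4° A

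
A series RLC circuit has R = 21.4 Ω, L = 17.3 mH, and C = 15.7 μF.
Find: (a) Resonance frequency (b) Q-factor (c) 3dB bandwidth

Step 1 — Resonance condition Im(Z)=0 gives ω₀ = 1/√(LC).
Step 2 — ω₀ = 1/√(0.0173·1.57e-05) = 1919 rad/s.
Step 3 — f₀ = ω₀/(2π) = 305.4 Hz.
Step 4 — Series Q: Q = ω₀L/R = 1919·0.0173/21.4 = 1.551.
Step 5 — 3dB bandwidth: Δω = ω₀/Q = 1237 rad/s; BW = Δω/(2π) = 196.9 Hz.

(a) f₀ = 305.4 Hz  (b) Q = 1.551  (c) BW = 196.9 Hz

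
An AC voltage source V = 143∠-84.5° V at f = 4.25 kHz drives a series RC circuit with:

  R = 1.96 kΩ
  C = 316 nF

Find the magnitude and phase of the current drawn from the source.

Step 1 — Angular frequency: ω = 2π·f = 2π·4250 = 2.67e+04 rad/s.
Step 2 — Component impedances:
  R: Z = R = 1960 Ω
  C: Z = 1/(jωC) = -j/(ω·C) = 0 - j118.5 Ω
Step 3 — Series combination: Z_total = R + C = 1960 - j118.5 Ω = 1964∠-3.5° Ω.
Step 4 — Source phasor: V = 143∠-84.5° V = 13.71 - j142.3 V.
Step 5 — Ohm's law: I = V / Z_total = (13.71 - j142.3) / (1960 - j118.5) = 0.01134 - j0.07194 A.
Step 6 — Convert to polar: |I| = 0.07283 A, ∠I = -81.0°.

I = 0.07283∠-81.0° A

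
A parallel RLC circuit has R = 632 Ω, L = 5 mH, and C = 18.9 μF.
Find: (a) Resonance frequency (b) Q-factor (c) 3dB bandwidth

Step 1 — Resonance: ω₀ = 1/√(LC) = 1/√(0.005·1.89e-05) = 3253 rad/s.
Step 2 — f₀ = ω₀/(2π) = 517.7 Hz.
Step 3 — Parallel Q: Q = R/(ω₀L) = 632/(3253·0.005) = 38.86.
Step 4 — Bandwidth: Δω = ω₀/Q = 83.72 rad/s; BW = Δω/(2π) = 13.32 Hz.

(a) f₀ = 517.7 Hz  (b) Q = 38.86  (c) BW = 13.32 Hz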